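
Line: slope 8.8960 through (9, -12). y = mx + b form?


y + 12 = 8.8960(x - 9)
y = 8.8960x - 12 - 8.8960*9
y = 8.8960x - 92.0640

y = 8.8960x - 92.0640


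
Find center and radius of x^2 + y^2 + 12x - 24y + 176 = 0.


h = -D/2 = -12/2 = -6
k = -E/2 = 24/2 = 12
r^2 = h^2 + k^2 - F = 36 + 144 - 176 = 4
r = 2

Center (-6, 12), radius = 2


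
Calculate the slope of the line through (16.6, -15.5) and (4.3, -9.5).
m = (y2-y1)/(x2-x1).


dy = -9.5 + 15.5 = 6.0
dx = 4.3 - 16.6 = -12.3
m = 6.0/(-12.3) = -0.4878

m = -0.4878


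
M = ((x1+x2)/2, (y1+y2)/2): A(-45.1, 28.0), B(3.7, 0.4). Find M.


Mx = (-45.1 + 3.7)/2 = -41.4/2 = -20.7000
My = (28.0 + 0.4)/2 = 28.4/2 = 14.2000

(-20.7000, 14.2000)


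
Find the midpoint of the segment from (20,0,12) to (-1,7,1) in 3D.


Mx = (20- 1)/2 = 9.5000
My = (0+7)/2 = 3.5000
Mz = (12+1)/2 = 6.5000

M = (9.5000, 3.5000, 6.5000)


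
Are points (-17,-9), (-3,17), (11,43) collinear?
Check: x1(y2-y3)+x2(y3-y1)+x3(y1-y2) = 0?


-17*(17-43) - 3*(43+ 9) + 11*(-9-17)
= 442 - 156 - 286 = 0

Yes, collinear (determinant = 0)


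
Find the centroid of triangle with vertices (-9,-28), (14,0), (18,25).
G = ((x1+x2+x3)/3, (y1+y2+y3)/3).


Gx = (-9+14+18)/3 = 23/3 = 7.6667
Gy = (-28+0+25)/3 = -3/3 = -1.0000

G = (7.6667, -1.0000)


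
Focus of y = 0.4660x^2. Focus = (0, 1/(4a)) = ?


a = 0.4660
4a = 1.8640
focus = (0, 1/1.8640) = (0, 0.5365)

Focus = (0, 0.5365)


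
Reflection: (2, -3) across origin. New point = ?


Reflection rule for origin: (-x, -y)
(2, -3) -> (-2, 3)

(-2, 3)


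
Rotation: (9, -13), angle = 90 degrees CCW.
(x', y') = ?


cos(90) = 0, sin(90) = 1
x' = 9*0 + 13*1 = 13
y' = 9*1 - 13*0 = 9

(13, 9)


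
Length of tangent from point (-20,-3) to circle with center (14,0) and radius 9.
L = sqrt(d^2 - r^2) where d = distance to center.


d = sqrt((-20-14)^2 + (-3-0)^2) = sqrt(1156+9) = 34.1321
L = sqrt(1165.0000 - 81) = sqrt(1084.0000) = 32.9242

32.9242


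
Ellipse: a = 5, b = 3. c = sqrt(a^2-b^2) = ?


c^2 = 5^2 - 3^2 = 25 - 9 = 16
c = sqrt(16) = 4.0000

c = 4.0000


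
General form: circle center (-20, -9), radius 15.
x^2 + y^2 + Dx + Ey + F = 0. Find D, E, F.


(x+ 20)^2 + (y+ 9)^2 = 15^2
D = -2h = 40, E = -2k = 18
F = h^2+k^2-r^2 = 400+81-225 = 256

D = 40, E = 18, F = 256


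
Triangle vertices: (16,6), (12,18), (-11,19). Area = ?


16*(18-19) = -16
12*(19-6) = 156
-11*(6-18) = 132
sum = 272
Area = |272|/2 = 136.0000

136.0000 sq units


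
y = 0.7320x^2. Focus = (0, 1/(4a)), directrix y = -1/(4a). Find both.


a = 0.7320
1/(4a) = 0.3415
Focus = (0, 0.3415)
Directrix: y = -0.3415

Focus = (0, 0.3415), Directrix: y = -0.3415


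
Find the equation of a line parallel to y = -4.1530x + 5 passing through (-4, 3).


Parallel lines have equal slopes.
m2 = -4.1530
b2 = 3 + 4.1530*(-4) = -13.6120

y = -4.1530x - 13.6120


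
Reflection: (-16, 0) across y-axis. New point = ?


Reflection rule for y-axis: (-x, y)
(-16, 0) -> (16, 0)

(16, 0)


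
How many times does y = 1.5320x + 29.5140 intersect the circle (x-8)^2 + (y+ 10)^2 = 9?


Substitute y = 1.5320x + 29.5140: (x-8)^2 + (1.5320x+29.5140+ 10)^2 = 9
Expand to Ax^2 + Bx + C = 0, where b-k = 39.514
A = 1+m^2 = 3.347024
B = 2(m(b-k) - h) = 2(1.5320*39.514 - 8) = 105.070896
C = h^2 + (b-k)^2 - r^2 = 64 + 1561.356196 - 9 = 1616.356196
disc = B^2-4AC = 11039.8932 - 21639.9319 = -10600.0387
disc < 0

0 intersection points


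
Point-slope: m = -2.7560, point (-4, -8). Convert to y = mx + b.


y + 8 = -2.7560(x + 4)
y = -2.7560x - 8 + 2.7560*(-4)
y = -2.7560x - 19.0240

y = -2.7560x - 19.0240


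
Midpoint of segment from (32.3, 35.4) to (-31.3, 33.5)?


Mx = (32.3 - 31.3)/2 = 1/2 = 0.5000
My = (35.4 + 33.5)/2 = 68.9/2 = 34.4500

(0.5000, 34.4500)


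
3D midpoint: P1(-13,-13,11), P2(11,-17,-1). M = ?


Mx = (-13+11)/2 = -1.0000
My = (-13- 17)/2 = -15.0000
Mz = (11- 1)/2 = 5.0000

M = (-1.0000, -15.0000, 5.0000)


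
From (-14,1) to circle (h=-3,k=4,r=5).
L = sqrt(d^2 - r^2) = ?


d = sqrt((-14+ 3)^2 + (1-4)^2) = sqrt(121+9) = 11.4018
L = sqrt(130.0000 - 25) = sqrt(105.0000) = 10.2470

10.2470


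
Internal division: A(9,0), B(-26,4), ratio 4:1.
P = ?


Px = (4*(-26) + 1*9)/5 = -95/5 = -19.0000
Py = (4*4 + 1*0)/5 = 16/5 = 3.2000

P = (-19.0000, 3.2000)


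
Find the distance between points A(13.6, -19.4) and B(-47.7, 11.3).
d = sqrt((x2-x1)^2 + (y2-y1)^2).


dx = -47.7 - 13.6 = -61.3
dy = 11.3 + 19.4 = 30.7
d = sqrt(3757.69 + 942.49) = sqrt(4700.18) = 68.5579

68.5579


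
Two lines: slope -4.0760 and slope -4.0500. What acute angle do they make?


m1-m2 = -0.026
1+m1*m2 = 17.5078
tan(theta) = |-0.026/17.5078| = 0.001485
theta = arctan(|-0.026/17.5078|) = 0.0851 degrees (acute angle)

0.0851 degrees


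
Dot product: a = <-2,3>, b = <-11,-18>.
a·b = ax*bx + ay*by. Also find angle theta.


a·b = -2*(-11) + 3*(-18) = 22 - 54 = -32
|a| = sqrt(4+9) = 3.6056
|b| = sqrt(121+324) = 21.0950
cos(theta) = -32/(sqrt(13)*sqrt(445)) = -32/sqrt(5785) = -0.420725
theta = arccos(-32/sqrt(5785)) = 114.8804 degrees

a·b = -32, theta = 114.8804 deg


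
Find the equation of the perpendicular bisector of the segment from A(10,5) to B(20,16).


Midpoint = (15, 10.5)
Slope of AB = dy/dx = 11/10 = 1.1000
Perp slope = -dx/dy = -10/11 = -0.9091
b = My - (perp slope)*Mx = 10.5 + (10*15)/11 = 10.5 + 13.6364 = 24.1364

y = -0.9091x + 24.1364


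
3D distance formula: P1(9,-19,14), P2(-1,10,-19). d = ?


dx=-10, dy=29, dz=-33
d = sqrt(100+841+1089) = sqrt(2030) = 45.0555

45.0555


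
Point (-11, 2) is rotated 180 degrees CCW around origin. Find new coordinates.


cos(180) = -1, sin(180) = 0
x' = -11*(-1) - 2*0 = 11
y' = -11*0 + 2*(-1) = -2

(11, -2)


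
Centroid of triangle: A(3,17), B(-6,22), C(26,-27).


Gx = (3- 6+26)/3 = 23/3 = 7.6667
Gy = (17+22- 27)/3 = 12/3 = 4.0000

G = (7.6667, 4.0000)


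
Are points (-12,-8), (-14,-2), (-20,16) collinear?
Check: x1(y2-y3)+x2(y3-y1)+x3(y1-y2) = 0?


-12*(-2-16) - 14*(16+ 8) - 20*(-8+ 2)
= 216 - 336 + 120 = 0

Yes, collinear (determinant = 0)


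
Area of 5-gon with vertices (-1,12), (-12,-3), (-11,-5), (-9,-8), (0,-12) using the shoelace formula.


sum(xi*y_{i+1}) = -1*(-3) - 12*(-5) - 11*(-8) - 9*(-12) + 0*12 = 259
sum(yi*x_{i+1}) = 12*(-12) - 3*(-11) - 5*(-9) - 8*0 - 12*(-1) = -54
Area = |259 + 54|/2 = 313/2 = 156.5000

156.5000 sq units


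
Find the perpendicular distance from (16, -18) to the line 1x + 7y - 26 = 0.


|1*16 + 7*(-18) - 26| = |-136| = 136
sqrt(1 + 49) = sqrt(50) = 7.0711
d = 136/sqrt(50) = 19.2333

19.2333


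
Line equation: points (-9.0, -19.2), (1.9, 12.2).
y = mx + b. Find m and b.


m = (31.4)/(10.9) = 2.8807
b = y1 - m*x1 = -19.2 - (31.4*(-9.0))/(10.9) = -19.2 + 25.9266 = 6.7266

y = 2.8807x + 6.7266


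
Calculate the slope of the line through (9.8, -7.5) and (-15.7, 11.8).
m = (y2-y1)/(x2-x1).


dy = 11.8 + 7.5 = 19.3
dx = -15.7 - 9.8 = -25.5
m = 19.3/(-25.5) = -0.7569

m = -0.7569


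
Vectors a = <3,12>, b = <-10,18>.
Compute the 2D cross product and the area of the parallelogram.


cross = 3*18 - 12*(-10) = 54 + 120 = 174
Parallelogram area = |174| = 174

cross = 174, parallelogram area = 174


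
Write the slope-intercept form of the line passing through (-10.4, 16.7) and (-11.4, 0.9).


m = (-15.8)/(-1.0) = 15.8000
b = y1 - m*x1 = 16.7 - (-15.8*(-10.4))/(-1.0) = 16.7 + 164.3200 = 181.0200

y = 15.8000x + 181.0200


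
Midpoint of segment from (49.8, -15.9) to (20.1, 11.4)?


Mx = (49.8 + 20.1)/2 = 69.9/2 = 34.9500
My = (-15.9 + 11.4)/2 = -4.5/2 = -2.2500

(34.9500, -2.2500)


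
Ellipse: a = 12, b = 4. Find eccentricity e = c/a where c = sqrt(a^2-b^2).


c = sqrt(144-16) = sqrt(128) = 11.3137
e = c/a = sqrt(128)/12 = 0.9428

e = 0.9428


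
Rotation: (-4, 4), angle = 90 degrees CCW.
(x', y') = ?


cos(90) = 0, sin(90) = 1
x' = -4*0 - 4*1 = -4
y' = -4*1 + 4*0 = -4

(-4, -4)


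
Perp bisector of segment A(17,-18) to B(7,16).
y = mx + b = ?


Midpoint = (12, -1)
Slope of AB = dy/dx = 34/(-10) = -3.4000
Perp slope = -dx/dy = 10/34 = 0.2941
b = My - (perp slope)*Mx = -1 + (-10*12)/34 = -1 - 3.5294 = -4.5294

y = 0.2941x - 4.5294


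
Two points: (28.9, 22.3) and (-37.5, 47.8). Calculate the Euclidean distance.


dx = -37.5 - 28.9 = -66.4
dy = 47.8 - 22.3 = 25.5
d = sqrt(4408.96 + 650.25) = sqrt(5059.21) = 71.1281

71.1281


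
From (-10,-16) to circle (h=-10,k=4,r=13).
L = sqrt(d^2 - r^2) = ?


d = sqrt((-10+ 10)^2 + (-16-4)^2) = sqrt(0+400) = 20.0000
L = sqrt(400.0000 - 169) = sqrt(231.0000) = 15.1987

15.1987


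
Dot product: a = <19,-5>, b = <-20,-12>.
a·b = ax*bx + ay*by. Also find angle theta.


a·b = 19*(-20) - 5*(-12) = -380 + 60 = -320
|a| = sqrt(361+25) = 19.6469
|b| = sqrt(400+144) = 23.3238
cos(theta) = -320/(sqrt(386)*sqrt(544)) = -320/sqrt(209984) = -0.698324
theta = arccos(-320/sqrt(209984)) = 134.2927 degrees

a·b = -320, theta = 134.2927 deg


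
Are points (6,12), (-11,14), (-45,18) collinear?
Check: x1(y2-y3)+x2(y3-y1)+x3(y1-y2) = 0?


6*(14-18) - 11*(18-12) - 45*(12-14)
= -24 - 66 + 90 = 0

Yes, collinear (determinant = 0)


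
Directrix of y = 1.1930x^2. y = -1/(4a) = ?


a = 1.1930
1/(4a) = 0.2096
directrix: y = -0.2096 = -0.2096

y = -0.2096


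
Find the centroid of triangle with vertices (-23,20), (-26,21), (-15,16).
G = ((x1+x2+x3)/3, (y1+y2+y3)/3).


Gx = (-23- 26- 15)/3 = -64/3 = -21.3333
Gy = (20+21+16)/3 = 57/3 = 19.0000

G = (-21.3333, 19.0000)


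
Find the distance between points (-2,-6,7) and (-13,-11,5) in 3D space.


dx=-11, dy=-5, dz=-2
d = sqrt(121+25+4) = sqrt(150) = 12.2474

12.2474


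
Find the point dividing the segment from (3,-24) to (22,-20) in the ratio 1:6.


Px = (1*22 + 6*3)/7 = 40/7 = 5.7143
Py = (1*(-20) + 6*(-24))/7 = -164/7 = -23.4286

P = (5.7143, -23.4286)


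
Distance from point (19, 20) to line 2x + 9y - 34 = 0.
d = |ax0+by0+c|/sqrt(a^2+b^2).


|2*19 + 9*20 - 34| = |184| = 184
sqrt(4 + 81) = sqrt(85) = 9.2195
d = 184/sqrt(85) = 19.9576

19.9576


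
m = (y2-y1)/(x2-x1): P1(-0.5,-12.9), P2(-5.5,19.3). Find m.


dy = 19.3 + 12.9 = 32.2
dx = -5.5 + 0.5 = -5.0
m = 32.2/(-5.0) = -6.4400

m = -6.4400


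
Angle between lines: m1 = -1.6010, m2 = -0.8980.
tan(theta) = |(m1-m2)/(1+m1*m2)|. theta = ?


m1-m2 = -0.703
1+m1*m2 = 2.437698
tan(theta) = |-0.703/2.437698| = 0.288387
theta = arctan(|-0.703/2.437698|) = 16.0869 degrees (acute angle)

16.0869 degrees


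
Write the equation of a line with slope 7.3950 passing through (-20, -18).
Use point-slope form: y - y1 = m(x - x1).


y + 18 = 7.3950(x + 20)
y = 7.3950x - 18 - 7.3950*(-20)
y = 7.3950x + 129.9000

y = 7.3950x + 129.9000


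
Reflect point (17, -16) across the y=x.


Reflection rule for y=x: (y, x)
(17, -16) -> (-16, 17)

(-16, 17)


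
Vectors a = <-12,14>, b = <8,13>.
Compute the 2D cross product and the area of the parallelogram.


cross = -12*13 - 14*8 = -156 - 112 = -268
Parallelogram area = |-268| = 268

cross = -268, parallelogram area = 268


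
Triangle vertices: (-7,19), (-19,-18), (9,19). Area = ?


-7*(-18-19) = 259
-19*(19-19) = 0
9*(19+ 18) = 333
sum = 592
Area = |592|/2 = 296.0000

296.0000 sq units


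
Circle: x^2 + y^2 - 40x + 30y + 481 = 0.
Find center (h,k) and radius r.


h = -D/2 = 40/2 = 20
k = -E/2 = -30/2 = -15
r^2 = h^2 + k^2 - F = 400 + 225 - 481 = 144
r = 12

Center (20, -15), radius = 12


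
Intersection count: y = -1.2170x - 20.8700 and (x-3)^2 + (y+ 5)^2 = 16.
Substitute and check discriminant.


Substitute y = -1.2170x - 20.8700: (x-3)^2 + (-1.2170x- 20.8700+ 5)^2 = 16
Expand to Ax^2 + Bx + C = 0, where b-k = -15.87
A = 1+m^2 = 2.481089
B = 2(m(b-k) - h) = 2(-1.2170*(-15.87) - 3) = 32.62758
C = h^2 + (b-k)^2 - r^2 = 9 + 251.8569 - 16 = 244.8569
disc = B^2-4AC = 1064.5590 - 2430.0470 = -1365.4880
disc < 0

0 intersection points


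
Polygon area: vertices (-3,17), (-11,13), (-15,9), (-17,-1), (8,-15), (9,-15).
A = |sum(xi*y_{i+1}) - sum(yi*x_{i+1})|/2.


sum(xi*y_{i+1}) = -3*13 - 11*9 - 15*(-1) - 17*(-15) + 8*(-15) + 9*17 = 165
sum(yi*x_{i+1}) = 17*(-11) + 13*(-15) + 9*(-17) - 1*8 - 15*9 - 15*(-3) = -633
Area = |165 + 633|/2 = 798/2 = 399.0000

399.0000 sq units


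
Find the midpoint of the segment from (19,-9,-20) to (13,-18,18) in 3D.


Mx = (19+13)/2 = 16.0000
My = (-9- 18)/2 = -13.5000
Mz = (-20+18)/2 = -1.0000

M = (16.0000, -13.5000, -1.0000)


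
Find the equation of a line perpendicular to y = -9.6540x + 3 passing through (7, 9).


Perpendicular slope = -1/m1 = -1/(-9.6540) = 0.1036
b2 = y0 - m2*x0 = 9 + 7/(-9.6540) = 9 - 0.7251 = 8.2749

y = 0.1036x + 8.2749


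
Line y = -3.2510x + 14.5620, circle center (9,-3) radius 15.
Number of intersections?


Substitute y = -3.2510x + 14.5620: (x-9)^2 + (-3.2510x+14.5620+ 3)^2 = 225
Expand to Ax^2 + Bx + C = 0, where b-k = 17.562
A = 1+m^2 = 11.569001
B = 2(m(b-k) - h) = 2(-3.2510*17.562 - 9) = -132.188124
C = h^2 + (b-k)^2 - r^2 = 81 + 308.423844 - 225 = 164.423844
disc = B^2-4AC = 17473.7001 - 7608.8785 = 9864.8216
disc > 0

2 intersection points


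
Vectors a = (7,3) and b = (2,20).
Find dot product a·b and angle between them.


a·b = 7*2 + 3*20 = 14 + 60 = 74
|a| = sqrt(49+9) = 7.6158
|b| = sqrt(4+400) = 20.0998
cos(theta) = 74/(sqrt(58)*sqrt(404)) = 74/sqrt(23432) = 0.483423
theta = arccos(74/sqrt(23432)) = 61.0908 degrees

a·b = 74, theta = 61.0908 deg


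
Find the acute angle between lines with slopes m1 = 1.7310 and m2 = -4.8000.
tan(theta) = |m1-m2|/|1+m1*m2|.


m1-m2 = 6.531
1+m1*m2 = -7.3088
tan(theta) = |6.531/(-7.3088)| = 0.893580
theta = arctan(|6.531/(-7.3088)|) = 41.7833 degrees (acute angle)

41.7833 degrees


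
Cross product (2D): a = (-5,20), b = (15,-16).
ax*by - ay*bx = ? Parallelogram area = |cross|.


cross = -5*(-16) - 20*15 = 80 - 300 = -220
Parallelogram area = |-220| = 220

cross = -220, parallelogram area = 220


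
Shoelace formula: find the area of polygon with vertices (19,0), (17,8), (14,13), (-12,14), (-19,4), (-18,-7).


sum(xi*y_{i+1}) = 19*8 + 17*13 + 14*14 - 12*4 - 19*(-7) - 18*0 = 654
sum(yi*x_{i+1}) = 0*17 + 8*14 + 13*(-12) + 14*(-19) + 4*(-18) - 7*19 = -515
Area = |654 + 515|/2 = 1169/2 = 584.5000

584.5000 sq units


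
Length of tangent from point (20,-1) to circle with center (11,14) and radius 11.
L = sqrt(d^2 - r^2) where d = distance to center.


d = sqrt((20-11)^2 + (-1-14)^2) = sqrt(81+225) = 17.4929
L = sqrt(306.0000 - 121) = sqrt(185.0000) = 13.6015

13.6015


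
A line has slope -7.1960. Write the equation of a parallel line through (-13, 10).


Parallel lines have equal slopes.
m2 = -7.1960
b2 = 10 + 7.1960*(-13) = -83.5480

y = -7.1960x - 83.5480


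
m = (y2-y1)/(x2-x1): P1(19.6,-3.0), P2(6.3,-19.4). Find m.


dy = -19.4 + 3.0 = -16.4
dx = 6.3 - 19.6 = -13.3
m = -16.4/(-13.3) = 1.2331

m = 1.2331


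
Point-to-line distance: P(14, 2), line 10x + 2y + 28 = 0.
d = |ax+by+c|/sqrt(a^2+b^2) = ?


|10*14 + 2*2 + 28| = |172| = 172
sqrt(100 + 4) = sqrt(104) = 10.1980
d = 172/sqrt(104) = 16.8660

16.8660


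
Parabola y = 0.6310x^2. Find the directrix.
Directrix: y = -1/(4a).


a = 0.6310
1/(4a) = 0.3962
directrix: y = -0.3962 = -0.3962

y = -0.3962


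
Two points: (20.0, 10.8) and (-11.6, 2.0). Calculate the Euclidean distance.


dx = -11.6 - 20.0 = -31.6
dy = 2.0 - 10.8 = -8.8
d = sqrt(998.56 + 77.44) = sqrt(1076.0) = 32.8024

32.8024


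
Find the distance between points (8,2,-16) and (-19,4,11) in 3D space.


dx=-27, dy=2, dz=27
d = sqrt(729+4+729) = sqrt(1462) = 38.2361

38.2361


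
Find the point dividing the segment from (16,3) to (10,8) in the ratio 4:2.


Px = (4*10 + 2*16)/6 = 72/6 = 12.0000
Py = (4*8 + 2*3)/6 = 38/6 = 6.3333

P = (12.0000, 6.3333)


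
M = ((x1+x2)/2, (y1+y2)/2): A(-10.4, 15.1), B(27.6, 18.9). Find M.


Mx = (-10.4 + 27.6)/2 = 17.2/2 = 8.6000
My = (15.1 + 18.9)/2 = 34.0/2 = 17.0000

(8.6000, 17.0000)


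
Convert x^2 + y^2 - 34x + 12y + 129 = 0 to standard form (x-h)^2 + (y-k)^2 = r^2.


h = -D/2 = 34/2 = 17
k = -E/2 = -12/2 = -6
r^2 = h^2 + k^2 - F = 289 + 36 - 129 = 196
r = 14

Center (17, -6), radius = 14


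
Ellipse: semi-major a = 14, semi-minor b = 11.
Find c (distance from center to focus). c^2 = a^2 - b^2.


c^2 = 14^2 - 11^2 = 196 - 121 = 75
c = sqrt(75) = 8.6603

c = 8.6603


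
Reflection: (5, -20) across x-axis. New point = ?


Reflection rule for x-axis: (x, -y)
(5, -20) -> (5, 20)

(5, 20)


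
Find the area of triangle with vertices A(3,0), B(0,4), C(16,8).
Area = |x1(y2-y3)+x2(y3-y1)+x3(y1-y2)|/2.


3*(4-8) = -12
0*(8-0) = 0
16*(0-4) = -64
sum = -76
Area = |-76|/2 = 38.0000

38.0000 sq units


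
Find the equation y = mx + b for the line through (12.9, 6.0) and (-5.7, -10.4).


m = (-16.4)/(-18.6) = 0.8817
b = y1 - m*x1 = 6.0 - (-16.4*12.9)/(-18.6) = 6.0 - 11.3742 = -5.3742

y = 0.8817x - 5.3742


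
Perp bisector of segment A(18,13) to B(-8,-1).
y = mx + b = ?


Midpoint = (5, 6)
Slope of AB = dy/dx = -14/(-26) = 0.5385
Perp slope = -dx/dy = -26/14 = -1.8571
b = My - (perp slope)*Mx = 6 + (-26*5)/(-14) = 6 + 9.2857 = 15.2857

y = -1.8571x + 15.2857


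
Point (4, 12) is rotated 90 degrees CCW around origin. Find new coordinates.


cos(90) = 0, sin(90) = 1
x' = 4*0 - 12*1 = -12
y' = 4*1 + 12*0 = 4

(-12, 4)


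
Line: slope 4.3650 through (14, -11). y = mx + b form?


y + 11 = 4.3650(x - 14)
y = 4.3650x - 11 - 4.3650*14
y = 4.3650x - 72.1100

y = 4.3650x - 72.1100


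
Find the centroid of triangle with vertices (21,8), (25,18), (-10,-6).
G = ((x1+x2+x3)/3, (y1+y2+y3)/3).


Gx = (21+25- 10)/3 = 36/3 = 12.0000
Gy = (8+18- 6)/3 = 20/3 = 6.6667

G = (12.0000, 6.6667)


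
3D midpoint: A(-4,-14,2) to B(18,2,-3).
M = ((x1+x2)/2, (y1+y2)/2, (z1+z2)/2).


Mx = (-4+18)/2 = 7.0000
My = (-14+2)/2 = -6.0000
Mz = (2- 3)/2 = -0.5000

M = (7.0000, -6.0000, -0.5000)


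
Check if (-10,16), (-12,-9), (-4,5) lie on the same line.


-10*(-9-5) - 12*(5-16) - 4*(16+ 9)
= 140 + 132 - 100 = 172

No, not collinear (determinant = 172)


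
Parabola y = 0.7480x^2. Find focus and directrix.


a = 0.7480
1/(4a) = 0.3342
Focus = (0, 0.3342)
Directrix: y = -0.3342

Focus = (0, 0.3342), Directrix: y = -0.3342


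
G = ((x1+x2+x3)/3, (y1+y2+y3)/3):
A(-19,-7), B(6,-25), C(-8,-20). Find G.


Gx = (-19+6- 8)/3 = -21/3 = -7.0000
Gy = (-7- 25- 20)/3 = -52/3 = -17.3333

G = (-7.0000, -17.3333)


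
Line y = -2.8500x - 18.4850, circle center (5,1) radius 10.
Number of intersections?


Substitute y = -2.8500x - 18.4850: (x-5)^2 + (-2.8500x- 18.4850-1)^2 = 100
Expand to Ax^2 + Bx + C = 0, where b-k = -19.485
A = 1+m^2 = 9.1225
B = 2(m(b-k) - h) = 2(-2.8500*(-19.485) - 5) = 101.0645
C = h^2 + (b-k)^2 - r^2 = 25 + 379.665225 - 100 = 304.665225
disc = B^2-4AC = 10214.0332 - 11117.2341 = -903.2009
disc < 0

0 intersection points


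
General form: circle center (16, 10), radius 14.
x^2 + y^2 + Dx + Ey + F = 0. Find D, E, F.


(x-16)^2 + (y-10)^2 = 14^2
D = -2h = -32, E = -2k = -20
F = h^2+k^2-r^2 = 256+100-196 = 160

D = -32, E = -20, F = 160


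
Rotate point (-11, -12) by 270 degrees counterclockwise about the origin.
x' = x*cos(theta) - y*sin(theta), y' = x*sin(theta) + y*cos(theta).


cos(270) = 0, sin(270) = -1
x' = -11*0 + 12*(-1) = -12
y' = -11*(-1) - 12*0 = 11

(-12, 11)


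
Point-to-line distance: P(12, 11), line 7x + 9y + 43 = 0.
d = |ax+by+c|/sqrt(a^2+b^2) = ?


|7*12 + 9*11 + 43| = |226| = 226
sqrt(49 + 81) = sqrt(130) = 11.4018
d = 226/sqrt(130) = 19.8215

19.8215


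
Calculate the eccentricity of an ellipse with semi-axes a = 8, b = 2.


c = sqrt(64-4) = sqrt(60) = 7.7460
e = c/a = sqrt(60)/8 = 0.9682

e = 0.9682


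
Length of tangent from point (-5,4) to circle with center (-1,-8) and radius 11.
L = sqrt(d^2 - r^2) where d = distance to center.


d = sqrt((-5+ 1)^2 + (4+ 8)^2) = sqrt(16+144) = 12.6491
L = sqrt(160.0000 - 121) = sqrt(39.0000) = 6.2450

6.2450


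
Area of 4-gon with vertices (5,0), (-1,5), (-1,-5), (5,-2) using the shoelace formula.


sum(xi*y_{i+1}) = 5*5 - 1*(-5) - 1*(-2) + 5*0 = 32
sum(yi*x_{i+1}) = 0*(-1) + 5*(-1) - 5*5 - 2*5 = -40
Area = |32 + 40|/2 = 72/2 = 36.0000

36.0000 sq units


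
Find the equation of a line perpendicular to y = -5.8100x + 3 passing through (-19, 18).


Perpendicular slope = -1/m1 = -1/(-5.8100) = 0.1721
b2 = y0 - m2*x0 = 18 - 19/(-5.8100) = 18 + 3.2702 = 21.2702

y = 0.1721x + 21.2702


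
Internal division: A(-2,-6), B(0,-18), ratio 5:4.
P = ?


Px = (5*0 + 4*(-2))/9 = -8/9 = -0.8889
Py = (5*(-18) + 4*(-6))/9 = -114/9 = -12.6667

P = (-0.8889, -12.6667)


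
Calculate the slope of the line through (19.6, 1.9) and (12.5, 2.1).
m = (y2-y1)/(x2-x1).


dy = 2.1 - 1.9 = 0.2
dx = 12.5 - 19.6 = -7.1
m = 0.2/(-7.1) = -0.0282

m = -0.0282


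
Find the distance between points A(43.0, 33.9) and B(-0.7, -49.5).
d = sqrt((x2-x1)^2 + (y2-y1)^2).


dx = -0.7 - 43.0 = -43.7
dy = -49.5 - 33.9 = -83.4
d = sqrt(1909.69 + 6955.56) = sqrt(8865.25) = 94.1555

94.1555


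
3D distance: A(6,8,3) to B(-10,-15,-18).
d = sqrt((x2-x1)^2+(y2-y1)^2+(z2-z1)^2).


dx=-16, dy=-23, dz=-21
d = sqrt(256+529+441) = sqrt(1226) = 35.0143

35.0143


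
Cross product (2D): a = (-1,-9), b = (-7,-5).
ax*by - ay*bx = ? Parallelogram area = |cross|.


cross = -1*(-5) + 9*(-7) = 5 - 63 = -58
Parallelogram area = |-58| = 58

cross = -58, parallelogram area = 58


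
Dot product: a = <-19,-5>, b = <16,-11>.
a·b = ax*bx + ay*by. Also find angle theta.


a·b = -19*16 - 5*(-11) = -304 + 55 = -249
|a| = sqrt(361+25) = 19.6469
|b| = sqrt(256+121) = 19.4165
cos(theta) = -249/(sqrt(386)*sqrt(377)) = -249/sqrt(145522) = -0.652732
theta = arccos(-249/sqrt(145522)) = 130.7479 degrees

a·b = -249, theta = 130.7479 deg


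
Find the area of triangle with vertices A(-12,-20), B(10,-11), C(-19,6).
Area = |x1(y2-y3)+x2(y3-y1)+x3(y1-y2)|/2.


-12*(-11-6) = 204
10*(6+ 20) = 260
-19*(-20+ 11) = 171
sum = 635
Area = |635|/2 = 317.5000

317.5000 sq units


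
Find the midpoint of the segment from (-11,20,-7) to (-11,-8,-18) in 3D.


Mx = (-11- 11)/2 = -11.0000
My = (20- 8)/2 = 6.0000
Mz = (-7- 18)/2 = -12.5000

M = (-11.0000, 6.0000, -12.5000)


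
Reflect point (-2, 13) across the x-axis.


Reflection rule for x-axis: (x, -y)
(-2, 13) -> (-2, -13)

(-2, -13)


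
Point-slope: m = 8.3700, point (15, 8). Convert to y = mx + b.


y - 8 = 8.3700(x - 15)
y = 8.3700x + 8 - 8.3700*15
y = 8.3700x - 117.5500

y = 8.3700x - 117.5500


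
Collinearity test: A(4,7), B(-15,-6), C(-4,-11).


4*(-6+ 11) - 15*(-11-7) - 4*(7+ 6)
= 20 + 270 - 52 = 238

No, not collinear (determinant = 238)


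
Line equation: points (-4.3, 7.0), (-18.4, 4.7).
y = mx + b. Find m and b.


m = (-2.3)/(-14.1) = 0.1631
b = y1 - m*x1 = 7.0 - (-2.3*(-4.3))/(-14.1) = 7.0 + 0.7014 = 7.7014

y = 0.1631x + 7.7014


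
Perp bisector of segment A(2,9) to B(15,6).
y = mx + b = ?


Midpoint = (8.5, 7.5)
Slope of AB = dy/dx = -3/13 = -0.2308
Perp slope = -dx/dy = 13/3 = 4.3333
b = My - (perp slope)*Mx = 7.5 + (13*8.5)/(-3) = 7.5 - 36.8333 = -29.3333

y = 4.3333x - 29.3333


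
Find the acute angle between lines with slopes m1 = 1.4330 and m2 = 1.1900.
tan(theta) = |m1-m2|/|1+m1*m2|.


m1-m2 = 0.243
1+m1*m2 = 2.70527
tan(theta) = |0.243/2.70527| = 0.089825
theta = arctan(|0.243/2.70527|) = 5.1328 degrees (acute angle)

5.1328 degrees


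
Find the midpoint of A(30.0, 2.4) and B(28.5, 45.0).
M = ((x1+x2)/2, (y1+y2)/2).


Mx = (30.0 + 28.5)/2 = 58.5/2 = 29.2500
My = (2.4 + 45.0)/2 = 47.4/2 = 23.7000

(29.2500, 23.7000)


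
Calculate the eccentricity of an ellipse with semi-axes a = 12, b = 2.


c = sqrt(144-4) = sqrt(140) = 11.8322
e = c/a = sqrt(140)/12 = 0.9860

e = 0.9860


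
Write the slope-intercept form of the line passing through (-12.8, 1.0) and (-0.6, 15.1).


m = (14.1)/(12.2) = 1.1557
b = y1 - m*x1 = 1.0 - (14.1*(-12.8))/(12.2) = 1.0 + 14.7934 = 15.7934

y = 1.1557x + 15.7934


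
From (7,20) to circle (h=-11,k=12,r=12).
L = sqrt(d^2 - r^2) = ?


d = sqrt((7+ 11)^2 + (20-12)^2) = sqrt(324+64) = 19.6977
L = sqrt(388.0000 - 144) = sqrt(244.0000) = 15.6205

15.6205


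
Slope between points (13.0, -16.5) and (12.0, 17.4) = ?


dy = 17.4 + 16.5 = 33.9
dx = 12.0 - 13.0 = -1.0
m = 33.9/(-1.0) = -33.9000

m = -33.9000


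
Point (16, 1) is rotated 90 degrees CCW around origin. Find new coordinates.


cos(90) = 0, sin(90) = 1
x' = 16*0 - 1*1 = -1
y' = 16*1 + 1*0 = 16

(-1, 16)


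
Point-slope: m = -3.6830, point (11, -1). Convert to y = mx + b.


y + 1 = -3.6830(x - 11)
y = -3.6830x - 1 + 3.6830*11
y = -3.6830x + 39.5130

y = -3.6830x + 39.5130


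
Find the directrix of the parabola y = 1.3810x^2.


a = 1.3810
1/(4a) = 0.1810
directrix: y = -0.1810 = -0.1810

y = -0.1810


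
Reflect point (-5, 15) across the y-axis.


Reflection rule for y-axis: (-x, y)
(-5, 15) -> (5, 15)

(5, 15)


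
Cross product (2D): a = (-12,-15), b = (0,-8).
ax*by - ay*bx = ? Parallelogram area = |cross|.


cross = -12*(-8) + 15*0 = 96 - 0 = 96
Parallelogram area = |96| = 96

cross = 96, parallelogram area = 96


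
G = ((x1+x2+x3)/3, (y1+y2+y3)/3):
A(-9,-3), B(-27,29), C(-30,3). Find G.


Gx = (-9- 27- 30)/3 = -66/3 = -22.0000
Gy = (-3+29+3)/3 = 29/3 = 9.6667

G = (-22.0000, 9.6667)


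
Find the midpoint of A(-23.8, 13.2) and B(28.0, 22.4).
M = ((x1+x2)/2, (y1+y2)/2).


Mx = (-23.8 + 28.0)/2 = 4.2/2 = 2.1000
My = (13.2 + 22.4)/2 = 35.6/2 = 17.8000

(2.1000, 17.8000)


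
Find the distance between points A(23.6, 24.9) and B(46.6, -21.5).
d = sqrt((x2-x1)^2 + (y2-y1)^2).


dx = 46.6 - 23.6 = 23.0
dy = -21.5 - 24.9 = -46.4
d = sqrt(529.0 + 2152.96) = sqrt(2681.96) = 51.7876

51.7876


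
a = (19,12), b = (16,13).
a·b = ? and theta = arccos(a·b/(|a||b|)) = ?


a·b = 19*16 + 12*13 = 304 + 156 = 460
|a| = sqrt(361+144) = 22.4722
|b| = sqrt(256+169) = 20.6155
cos(theta) = 460/(sqrt(505)*sqrt(425)) = 460/sqrt(214625) = 0.992928
theta = arccos(460/sqrt(214625)) = 6.8182 degrees

a·b = 460, theta = 6.8182 deg


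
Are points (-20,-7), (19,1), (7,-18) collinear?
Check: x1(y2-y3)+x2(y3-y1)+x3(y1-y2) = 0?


-20*(1+ 18) + 19*(-18+ 7) + 7*(-7-1)
= -380 - 209 - 56 = -645

No, not collinear (determinant = -645)


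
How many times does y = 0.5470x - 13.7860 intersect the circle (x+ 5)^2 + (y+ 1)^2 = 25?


Substitute y = 0.5470x - 13.7860: (x+ 5)^2 + (0.5470x- 13.7860+ 1)^2 = 25
Expand to Ax^2 + Bx + C = 0, where b-k = -12.786
A = 1+m^2 = 1.299209
B = 2(m(b-k) - h) = 2(0.5470*(-12.786) + 5) = -3.987884
C = h^2 + (b-k)^2 - r^2 = 25 + 163.481796 - 25 = 163.481796
disc = B^2-4AC = 15.9032 - 849.5881 = -833.6849
disc < 0

0 intersection points


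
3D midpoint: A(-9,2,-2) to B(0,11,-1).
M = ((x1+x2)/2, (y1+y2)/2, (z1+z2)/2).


Mx = (-9+0)/2 = -4.5000
My = (2+11)/2 = 6.5000
Mz = (-2- 1)/2 = -1.5000

M = (-4.5000, 6.5000, -1.5000)


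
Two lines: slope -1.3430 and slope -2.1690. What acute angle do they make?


m1-m2 = 0.826
1+m1*m2 = 3.912967
tan(theta) = |0.826/3.912967| = 0.211093
theta = arctan(|0.826/3.912967|) = 11.9197 degrees (acute angle)

11.9197 degrees


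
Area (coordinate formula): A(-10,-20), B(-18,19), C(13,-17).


-10*(19+ 17) = -360
-18*(-17+ 20) = -54
13*(-20-19) = -507
sum = -921
Area = |-921|/2 = 460.5000

460.5000 sq units


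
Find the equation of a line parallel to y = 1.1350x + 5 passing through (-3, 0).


Parallel lines have equal slopes.
m2 = 1.1350
b2 = 0 - 1.1350*(-3) = 3.4050

y = 1.1350x + 3.4050


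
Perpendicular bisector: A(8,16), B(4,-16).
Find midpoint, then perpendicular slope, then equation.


Midpoint = (6, 0)
Slope of AB = dy/dx = -32/(-4) = 8.0000
Perp slope = -dx/dy = -4/32 = -0.1250
b = My - (perp slope)*Mx = 0 + (-4*6)/(-32) = 0 + 0.7500 = 0.7500

y = -0.1250x + 0.7500


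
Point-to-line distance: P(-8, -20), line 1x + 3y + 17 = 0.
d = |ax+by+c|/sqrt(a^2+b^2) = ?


|1*(-8) + 3*(-20) + 17| = |-51| = 51
sqrt(1 + 9) = sqrt(10) = 3.1623
d = 51/sqrt(10) = 16.1276

16.1276


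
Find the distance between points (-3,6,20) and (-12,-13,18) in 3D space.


dx=-9, dy=-19, dz=-2
d = sqrt(81+361+4) = sqrt(446) = 21.1187

21.1187


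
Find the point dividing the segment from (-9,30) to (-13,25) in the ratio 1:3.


Px = (1*(-13) + 3*(-9))/4 = -40/4 = -10.0000
Py = (1*25 + 3*30)/4 = 115/4 = 28.7500

P = (-10.0000, 28.7500)


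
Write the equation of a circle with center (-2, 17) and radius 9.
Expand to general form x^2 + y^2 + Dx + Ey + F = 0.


(x+ 2)^2 + (y-17)^2 = 9^2
D = -2h = 4, E = -2k = -34
F = h^2+k^2-r^2 = 4+289-81 = 212

x^2 + y^2 + 4x - 34y + 212 = 0


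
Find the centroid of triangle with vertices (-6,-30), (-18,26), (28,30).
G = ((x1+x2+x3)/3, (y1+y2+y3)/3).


Gx = (-6- 18+28)/3 = 4/3 = 1.3333
Gy = (-30+26+30)/3 = 26/3 = 8.6667

G = (1.3333, 8.6667)


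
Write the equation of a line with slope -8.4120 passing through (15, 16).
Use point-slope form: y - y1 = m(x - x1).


y - 16 = -8.4120(x - 15)
y = -8.4120x + 16 + 8.4120*15
y = -8.4120x + 142.1800

y = -8.4120x + 142.1800


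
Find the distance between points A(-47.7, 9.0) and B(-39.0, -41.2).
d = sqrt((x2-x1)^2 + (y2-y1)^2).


dx = -39.0 + 47.7 = 8.7
dy = -41.2 - 9.0 = -50.2
d = sqrt(75.69 + 2520.04) = sqrt(2595.73) = 50.9483

50.9483


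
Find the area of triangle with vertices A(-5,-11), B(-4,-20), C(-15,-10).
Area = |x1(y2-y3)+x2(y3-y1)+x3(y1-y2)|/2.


-5*(-20+ 10) = 50
-4*(-10+ 11) = -4
-15*(-11+ 20) = -135
sum = -89
Area = |-89|/2 = 44.5000

44.5000 sq units


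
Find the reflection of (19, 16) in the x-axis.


Reflection rule for x-axis: (x, -y)
(19, 16) -> (19, -16)

(19, -16)


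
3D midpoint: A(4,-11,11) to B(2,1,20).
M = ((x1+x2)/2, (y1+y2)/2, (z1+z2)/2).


Mx = (4+2)/2 = 3.0000
My = (-11+1)/2 = -5.0000
Mz = (11+20)/2 = 15.5000

M = (3.0000, -5.0000, 15.5000)


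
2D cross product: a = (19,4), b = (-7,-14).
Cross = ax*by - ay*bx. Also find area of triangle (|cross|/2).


cross = 19*(-14) - 4*(-7) = -266 + 28 = -238
Triangle area = |-238|/2 = 238/2 = 119.0000

cross = -238, triangle area = 119.0000


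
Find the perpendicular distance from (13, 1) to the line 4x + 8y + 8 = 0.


|4*13 + 8*1 + 8| = |68| = 68
sqrt(16 + 64) = sqrt(80) = 8.9443
d = 68/sqrt(80) = 7.6026

7.6026


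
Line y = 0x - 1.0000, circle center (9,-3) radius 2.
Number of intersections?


Substitute y = 0x - 1.0000: (x-9)^2 + (0x- 1.0000+ 3)^2 = 4
Expand to Ax^2 + Bx + C = 0, where b-k = 2
A = 1+m^2 = 1
B = 2(m(b-k) - h) = 2(0*2 - 9) = -18
C = h^2 + (b-k)^2 - r^2 = 81 + 4 - 4 = 81
disc = B^2-4AC = 324.0000 - 324.0000 = 0
disc = 0

1 intersection point (tangent)


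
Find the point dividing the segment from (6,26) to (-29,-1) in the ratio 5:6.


Px = (5*(-29) + 6*6)/11 = -109/11 = -9.9091
Py = (5*(-1) + 6*26)/11 = 151/11 = 13.7273

P = (-9.9091, 13.7273)


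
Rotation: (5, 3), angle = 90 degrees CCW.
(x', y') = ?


cos(90) = 0, sin(90) = 1
x' = 5*0 - 3*1 = -3
y' = 5*1 + 3*0 = 5

(-3, 5)


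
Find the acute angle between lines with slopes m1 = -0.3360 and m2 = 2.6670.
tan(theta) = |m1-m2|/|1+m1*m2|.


m1-m2 = -3.003
1+m1*m2 = 0.103888
tan(theta) = |-3.003/0.103888| = 28.906130
theta = arctan(|-3.003/0.103888|) = 88.0187 degrees (acute angle)

88.0187 degrees


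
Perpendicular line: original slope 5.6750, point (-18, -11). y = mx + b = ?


Perpendicular slope = -1/m1 = -1/5.6750 = -0.1762
b2 = y0 - m2*x0 = -11 - 18/5.6750 = -11 - 3.1718 = -14.1718

y = -0.1762x - 14.1718


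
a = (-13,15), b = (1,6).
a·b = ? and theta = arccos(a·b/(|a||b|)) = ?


a·b = -13*1 + 15*6 = -13 + 90 = 77
|a| = sqrt(169+225) = 19.8494
|b| = sqrt(1+36) = 6.0828
cos(theta) = 77/(sqrt(394)*sqrt(37)) = 77/sqrt(14578) = 0.637737
theta = arccos(77/sqrt(14578)) = 50.3767 degrees

a·b = 77, theta = 50.3767 deg


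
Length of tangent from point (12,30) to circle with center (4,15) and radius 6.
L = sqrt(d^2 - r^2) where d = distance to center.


d = sqrt((12-4)^2 + (30-15)^2) = sqrt(64+225) = 17.0000
L = sqrt(289.0000 - 36) = sqrt(253.0000) = 15.9060

15.9060


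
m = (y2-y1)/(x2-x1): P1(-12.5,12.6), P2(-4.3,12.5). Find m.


dy = 12.5 - 12.6 = -0.1
dx = -4.3 + 12.5 = 8.2
m = -0.1/8.2 = -0.0122

m = -0.0122


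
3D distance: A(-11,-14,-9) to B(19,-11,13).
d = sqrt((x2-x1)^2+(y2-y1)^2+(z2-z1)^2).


dx=30, dy=3, dz=22
d = sqrt(900+9+484) = sqrt(1393) = 37.3229

37.3229


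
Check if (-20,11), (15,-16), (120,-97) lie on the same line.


-20*(-16+ 97) + 15*(-97-11) + 120*(11+ 16)
= -1620 - 1620 + 3240 = 0

Yes, collinear (determinant = 0)


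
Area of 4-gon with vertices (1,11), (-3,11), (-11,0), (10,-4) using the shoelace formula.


sum(xi*y_{i+1}) = 1*11 - 3*0 - 11*(-4) + 10*11 = 165
sum(yi*x_{i+1}) = 11*(-3) + 11*(-11) + 0*10 - 4*1 = -158
Area = |165 + 158|/2 = 323/2 = 161.5000

161.5000 sq units


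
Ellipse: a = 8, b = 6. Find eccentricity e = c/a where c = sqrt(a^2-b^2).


c = sqrt(64-36) = sqrt(28) = 5.2915
e = c/a = sqrt(28)/8 = 0.6614

e = 0.6614


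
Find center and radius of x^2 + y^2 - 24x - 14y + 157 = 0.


h = -D/2 = 24/2 = 12
k = -E/2 = 14/2 = 7
r^2 = h^2 + k^2 - F = 144 + 49 - 157 = 36
r = 6

Center (12, 7), radius = 6


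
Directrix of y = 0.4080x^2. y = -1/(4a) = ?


a = 0.4080
1/(4a) = 0.6127
directrix: y = -0.6127 = -0.6127

y = -0.6127


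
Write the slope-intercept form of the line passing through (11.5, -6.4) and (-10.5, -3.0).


m = (3.4)/(-22.0) = -0.1545
b = y1 - m*x1 = -6.4 - (3.4*11.5)/(-22.0) = -6.4 + 1.7773 = -4.6227

y = -0.1545x - 4.6227


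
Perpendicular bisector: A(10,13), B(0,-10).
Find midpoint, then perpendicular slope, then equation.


Midpoint = (5, 1.5)
Slope of AB = dy/dx = -23/(-10) = 2.3000
Perp slope = -dx/dy = -10/23 = -0.4348
b = My - (perp slope)*Mx = 1.5 + (-10*5)/(-23) = 1.5 + 2.1739 = 3.6739

y = -0.4348x + 3.6739


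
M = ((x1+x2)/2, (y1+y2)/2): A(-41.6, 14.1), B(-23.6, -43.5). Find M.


Mx = (-41.6 - 23.6)/2 = -65.2/2 = -32.6000
My = (14.1 - 43.5)/2 = -29.4/2 = -14.7000

(-32.6000, -14.7000)


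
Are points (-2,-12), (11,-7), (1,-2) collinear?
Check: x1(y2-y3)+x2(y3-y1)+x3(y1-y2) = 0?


-2*(-7+ 2) + 11*(-2+ 12) + 1*(-12+ 7)
= 10 + 110 - 5 = 115

No, not collinear (determinant = 115)


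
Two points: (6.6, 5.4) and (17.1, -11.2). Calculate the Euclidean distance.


dx = 17.1 - 6.6 = 10.5
dy = -11.2 - 5.4 = -16.6
d = sqrt(110.25 + 275.56) = sqrt(385.81) = 19.6420

19.6420


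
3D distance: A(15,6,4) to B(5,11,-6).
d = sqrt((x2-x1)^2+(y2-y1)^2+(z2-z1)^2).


dx=-10, dy=5, dz=-10
d = sqrt(100+25+100) = sqrt(225) = 15.0000

15.0000


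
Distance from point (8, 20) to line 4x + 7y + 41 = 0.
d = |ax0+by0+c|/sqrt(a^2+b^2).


|4*8 + 7*20 + 41| = |213| = 213
sqrt(16 + 49) = sqrt(65) = 8.0623
d = 213/sqrt(65) = 26.4194

26.4194


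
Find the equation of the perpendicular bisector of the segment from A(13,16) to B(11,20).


Midpoint = (12, 18)
Slope of AB = dy/dx = 4/(-2) = -2.0000
Perp slope = -dx/dy = 2/4 = 0.5000
b = My - (perp slope)*Mx = 18 + (-2*12)/4 = 18 - 6.0000 = 12.0000

y = 0.5000x + 12.0000


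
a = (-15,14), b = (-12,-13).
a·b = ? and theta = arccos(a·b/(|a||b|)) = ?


a·b = -15*(-12) + 14*(-13) = 180 - 182 = -2
|a| = sqrt(225+196) = 20.5183
|b| = sqrt(144+169) = 17.6918
cos(theta) = -2/(sqrt(421)*sqrt(313)) = -2/sqrt(131773) = -0.005510
theta = arccos(-2/sqrt(131773)) = 90.3157 degrees

a·b = -2, theta = 90.3157 deg


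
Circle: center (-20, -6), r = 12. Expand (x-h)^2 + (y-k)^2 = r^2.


(x+ 20)^2 + (y+ 6)^2 = 12^2
D = -2h = 40, E = -2k = 12
F = h^2+k^2-r^2 = 400+36-144 = 292

x^2 + y^2 + 40x + 12y + 292 = 0


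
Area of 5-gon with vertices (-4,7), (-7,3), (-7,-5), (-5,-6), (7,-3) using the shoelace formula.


sum(xi*y_{i+1}) = -4*3 - 7*(-5) - 7*(-6) - 5*(-3) + 7*7 = 129
sum(yi*x_{i+1}) = 7*(-7) + 3*(-7) - 5*(-5) - 6*7 - 3*(-4) = -75
Area = |129 + 75|/2 = 204/2 = 102.0000

102.0000 sq units


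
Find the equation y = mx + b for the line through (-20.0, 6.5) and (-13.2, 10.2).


m = (3.7)/(6.8) = 0.5441
b = y1 - m*x1 = 6.5 - (3.7*(-20.0))/(6.8) = 6.5 + 10.8824 = 17.3824

y = 0.5441x + 17.3824


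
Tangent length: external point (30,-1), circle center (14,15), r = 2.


d = sqrt((30-14)^2 + (-1-15)^2) = sqrt(256+256) = 22.6274
L = sqrt(512.0000 - 4) = sqrt(508.0000) = 22.5389

22.5389


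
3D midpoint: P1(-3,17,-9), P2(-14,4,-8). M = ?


Mx = (-3- 14)/2 = -8.5000
My = (17+4)/2 = 10.5000
Mz = (-9- 8)/2 = -8.5000

M = (-8.5000, 10.5000, -8.5000)


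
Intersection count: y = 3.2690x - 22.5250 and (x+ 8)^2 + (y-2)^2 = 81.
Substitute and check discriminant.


Substitute y = 3.2690x - 22.5250: (x+ 8)^2 + (3.2690x- 22.5250-2)^2 = 81
Expand to Ax^2 + Bx + C = 0, where b-k = -24.525
A = 1+m^2 = 11.686361
B = 2(m(b-k) - h) = 2(3.2690*(-24.525) + 8) = -144.34445
C = h^2 + (b-k)^2 - r^2 = 64 + 601.475625 - 81 = 584.475625
disc = B^2-4AC = 20835.3202 - 27321.5726 = -6486.2524
disc < 0

0 intersection points


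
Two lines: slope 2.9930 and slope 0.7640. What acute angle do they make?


m1-m2 = 2.229
1+m1*m2 = 3.286652
tan(theta) = |2.229/3.286652| = 0.678198
theta = arctan(|2.229/3.286652|) = 34.1450 degrees (acute angle)

34.1450 degrees


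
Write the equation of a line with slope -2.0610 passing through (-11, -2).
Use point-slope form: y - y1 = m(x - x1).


y + 2 = -2.0610(x + 11)
y = -2.0610x - 2 + 2.0610*(-11)
y = -2.0610x - 24.6710

y = -2.0610x - 24.6710


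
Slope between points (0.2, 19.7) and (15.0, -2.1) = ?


dy = -2.1 - 19.7 = -21.8
dx = 15.0 - 0.2 = 14.8
m = -21.8/14.8 = -1.4730

m = -1.4730


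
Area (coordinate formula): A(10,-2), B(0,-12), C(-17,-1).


10*(-12+ 1) = -110
0*(-1+ 2) = 0
-17*(-2+ 12) = -170
sum = -280
Area = |-280|/2 = 140.0000

140.0000 sq units


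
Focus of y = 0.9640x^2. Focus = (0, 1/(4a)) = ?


a = 0.9640
4a = 3.8560
focus = (0, 1/3.8560) = (0, 0.2593)

Focus = (0, 0.2593)


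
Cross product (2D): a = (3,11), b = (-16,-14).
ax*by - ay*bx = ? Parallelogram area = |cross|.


cross = 3*(-14) - 11*(-16) = -42 + 176 = 134
Parallelogram area = |134| = 134

cross = 134, parallelogram area = 134


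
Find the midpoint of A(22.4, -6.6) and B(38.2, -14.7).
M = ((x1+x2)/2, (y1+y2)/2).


Mx = (22.4 + 38.2)/2 = 60.6/2 = 30.3000
My = (-6.6 - 14.7)/2 = -21.3/2 = -10.6500

(30.3000, -10.6500)


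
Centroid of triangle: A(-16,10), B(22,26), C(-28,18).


Gx = (-16+22- 28)/3 = -22/3 = -7.3333
Gy = (10+26+18)/3 = 54/3 = 18.0000

G = (-7.3333, 18.0000)


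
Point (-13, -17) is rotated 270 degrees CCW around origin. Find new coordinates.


cos(270) = 0, sin(270) = -1
x' = -13*0 + 17*(-1) = -17
y' = -13*(-1) - 17*0 = 13

(-17, 13)


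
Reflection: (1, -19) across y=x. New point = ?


Reflection rule for y=x: (y, x)
(1, -19) -> (-19, 1)

(-19, 1)


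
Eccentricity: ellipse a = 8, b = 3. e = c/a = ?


c = sqrt(64-9) = sqrt(55) = 7.4162
e = c/a = sqrt(55)/8 = 0.9270

e = 0.9270


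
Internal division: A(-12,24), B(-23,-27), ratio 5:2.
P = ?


Px = (5*(-23) + 2*(-12))/7 = -139/7 = -19.8571
Py = (5*(-27) + 2*24)/7 = -87/7 = -12.4286

P = (-19.8571, -12.4286)


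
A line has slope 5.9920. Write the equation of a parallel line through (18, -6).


Parallel lines have equal slopes.
m2 = 5.9920
b2 = -6 - 5.9920*18 = -113.8560

y = 5.9920x - 113.8560


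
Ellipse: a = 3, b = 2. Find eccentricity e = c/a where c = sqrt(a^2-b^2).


c = sqrt(9-4) = sqrt(5) = 2.2361
e = c/a = sqrt(5)/3 = 0.7454

e = 0.7454
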